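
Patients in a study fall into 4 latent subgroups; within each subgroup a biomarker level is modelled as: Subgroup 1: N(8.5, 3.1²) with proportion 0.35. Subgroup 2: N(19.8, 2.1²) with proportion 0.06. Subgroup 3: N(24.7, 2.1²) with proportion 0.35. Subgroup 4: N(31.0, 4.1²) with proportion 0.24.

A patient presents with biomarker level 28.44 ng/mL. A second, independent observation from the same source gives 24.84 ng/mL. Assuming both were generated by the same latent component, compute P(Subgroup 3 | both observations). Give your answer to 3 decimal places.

Posterior ∝ prior × likelihood, so P(k | x) ∝ π_k f_k(x); normalise over all components.
Since both observations come from the same component, the likelihood for component k is f_k(x₁)·f_k(x₂).
  p_1 = [(1/(3.1·√(2π)))·exp(−(28.44−8.5)²/(2·3.1²)) = 0.128691·exp(-20.68697) = 1.33448e-10] × [1.19268e-07] = 1.5916e-17
  p_2 = [(1/(2.1·√(2π)))·exp(−(28.44−19.8)²/(2·2.1²)) = 0.189973·exp(-8.46367) = 4.00834e-05] × [0.0106641] = 4.27451e-07
  p_3 = [(1/(2.1·√(2π)))·exp(−(28.44−24.7)²/(2·2.1²)) = 0.189973·exp(-1.58590) = 0.0388996] × [0.189551] = 0.00737345
  p_4 = [(1/(4.1·√(2π)))·exp(−(28.44−31.0)²/(2·4.1²)) = 0.097303·exp(-0.19493) = 0.0800698] × [0.0314742] = 0.00252013
Weight by the priors:
  π_1·p_1 = 0.35 × 1.5916e-17 = 5.57062e-18
  π_2·p_2 = 0.06 × 4.27451e-07 = 2.56471e-08
  π_3·p_3 = 0.35 × 0.00737345 = 0.00258071
  π_4·p_4 = 0.24 × 0.00252013 = 0.000604832
Marginal: 5.57062e-18 + 2.56471e-08 + 0.00258071 + 0.000604832 = 0.00318556
So the posterior for Subgroup 3 is 0.00258071 / 0.00318556 ≈ 0.810.

0.810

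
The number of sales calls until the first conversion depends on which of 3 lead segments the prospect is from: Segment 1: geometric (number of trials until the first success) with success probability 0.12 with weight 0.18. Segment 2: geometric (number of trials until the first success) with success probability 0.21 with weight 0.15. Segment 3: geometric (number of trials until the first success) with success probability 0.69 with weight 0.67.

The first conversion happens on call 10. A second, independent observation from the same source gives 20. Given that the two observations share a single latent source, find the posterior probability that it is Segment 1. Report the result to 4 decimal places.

0.8893

Posterior ∝ prior × likelihood, so P(k | x) ∝ π_k f_k(x); normalise over all components.
Since both observations come from the same component, the likelihood for component k is f_k(x₁)·f_k(x₂).
  p_1 = [0.0379774] × [0.0105767] = 0.000401677
  p_2 = [0.0251688] × [0.00238305] = 5.99787e-05
  p_3 = [1.82433e-05] × [1.49528e-10] = 2.72788e-15
Weight by the priors:
  π_1·p_1 = 0.18 × 0.000401677 = 7.23019e-05
  π_2·p_2 = 0.15 × 5.99787e-05 = 8.99681e-06
  π_3·p_3 = 0.67 × 2.72788e-15 = 1.82768e-15
Evidence: 7.23019e-05 + 8.99681e-06 + 1.82768e-15 = 8.12987e-05
So the posterior for Segment 1 is 7.23019e-05 / 8.12987e-05 ≈ 0.8893.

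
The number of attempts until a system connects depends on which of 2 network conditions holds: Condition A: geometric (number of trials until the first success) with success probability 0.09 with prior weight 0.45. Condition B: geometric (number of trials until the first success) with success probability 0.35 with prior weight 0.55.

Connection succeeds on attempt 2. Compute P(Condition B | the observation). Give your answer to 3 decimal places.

P(component k | x) = w_k·f_k(x) / marginal(x), where marginal(x) = Σ_j w_j·f_j(x).
Component likelihoods at x = 2:
  L_A = 0.0819
  L_B = 0.2275
Multiply by the mixture weights:
  w_A·L_A = 0.45 × 0.0819 = 0.036855
  w_B·L_B = 0.55 × 0.2275 = 0.125125
Sum: 0.036855 + 0.125125 = 0.16198
So the posterior for Condition B is 0.125125 / 0.16198 ≈ 0.772.

0.772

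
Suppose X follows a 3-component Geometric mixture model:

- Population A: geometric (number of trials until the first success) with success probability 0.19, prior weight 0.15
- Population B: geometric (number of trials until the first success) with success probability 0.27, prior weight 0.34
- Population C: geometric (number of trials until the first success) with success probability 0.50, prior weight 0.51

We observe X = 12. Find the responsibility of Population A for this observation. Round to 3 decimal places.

0.483

The responsibility of component k is P(Z=k) f_k(x) divided by Σ_j P(Z=j) f_j(x).
Component likelihoods at x = 12:
  p_A = 0.19·(1−0.19)^11 = 0.19·0.0984771 = 0.0187106
  p_B = 0.27·(1−0.27)^11 = 0.27·0.0313727 = 0.00847062
  p_C = 0.50·(1−0.50)^11 = 0.50·0.000488281 = 0.000244141
Unnormalised posteriors:
  P(Z=A)·p_A = 0.15 × 0.0187106 = 0.0028066
  P(Z=B)·p_B = 0.34 × 0.00847062 = 0.00288001
  P(Z=C)·p_C = 0.51 × 0.000244141 = 0.000124512
Denominator: 0.0028066 + 0.00288001 + 0.000124512 = 0.00581112
P(Population A | x) = 0.0028066 / 0.00581112 ≈ 0.483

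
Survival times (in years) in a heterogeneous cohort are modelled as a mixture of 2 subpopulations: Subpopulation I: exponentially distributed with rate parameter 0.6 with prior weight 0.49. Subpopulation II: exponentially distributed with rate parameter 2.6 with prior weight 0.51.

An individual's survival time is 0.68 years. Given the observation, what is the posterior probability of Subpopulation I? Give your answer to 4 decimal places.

0.4635

The responsibility of component k is w_k f_k(x) divided by Σ_j w_j f_j(x).
Exponential densities:
  L_I = 0.398987
  L_II = 0.443752
Multiply by the mixture weights:
  w_I·L_I = 0.49 × 0.398987 = 0.195504
  w_II·L_II = 0.51 × 0.443752 = 0.226314
Marginal: 0.195504 + 0.226314 = 0.421818
Responsibility of Subpopulation I: 0.195504 / 0.421818 ≈ 0.4635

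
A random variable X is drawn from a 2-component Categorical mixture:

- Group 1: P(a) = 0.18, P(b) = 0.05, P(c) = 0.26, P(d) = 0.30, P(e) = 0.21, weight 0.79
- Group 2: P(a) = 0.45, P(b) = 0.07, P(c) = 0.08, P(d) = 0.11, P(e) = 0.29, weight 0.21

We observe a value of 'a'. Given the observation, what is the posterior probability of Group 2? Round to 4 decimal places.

P(component k | x) = P(Z=k)·f_k(x) / marginal(x), where marginal(x) = Σ_j P(Z=j)·f_j(x).
Categorical probabilities:
  p_1 = 0.18
  p_2 = 0.45
Unnormalised posteriors:
  P(Z=1)·p_1 = 0.79 × 0.18 = 0.1422
  P(Z=2)·p_2 = 0.21 × 0.45 = 0.0945
Denominator: 0.1422 + 0.0945 = 0.2367
P(Group 2 | x) ≈ 0.3992

0.3992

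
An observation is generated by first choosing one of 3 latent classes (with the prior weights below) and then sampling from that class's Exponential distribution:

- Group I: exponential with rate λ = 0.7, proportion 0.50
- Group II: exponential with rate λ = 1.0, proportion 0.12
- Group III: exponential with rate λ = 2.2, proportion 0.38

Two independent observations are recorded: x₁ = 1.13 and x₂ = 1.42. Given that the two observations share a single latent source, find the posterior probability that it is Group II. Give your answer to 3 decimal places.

0.164

By Bayes' theorem, P(k | x) = P(Z=k) f_k(x) / Σ_j P(Z=j) f_j(x).
Since both observations come from the same component, the likelihood for component k is f_k(x₁)·f_k(x₂).
  L_I = [0.317374] × [0.259065] = 0.0822206
  L_II = [0.323033] × [0.241714] = 0.0780817
  L_III = [0.183133] × [0.096758] = 0.0177196
Unnormalised posteriors:
  P(Z=I)·L_I = 0.50 × 0.0822206 = 0.0411103
  P(Z=II)·L_II = 0.12 × 0.0780817 = 0.0093698
  P(Z=III)·L_III = 0.38 × 0.0177196 = 0.00673344
Denominator: 0.0411103 + 0.0093698 + 0.00673344 = 0.0572135
So the posterior for Group II is 0.0093698 / 0.0572135 ≈ 0.164.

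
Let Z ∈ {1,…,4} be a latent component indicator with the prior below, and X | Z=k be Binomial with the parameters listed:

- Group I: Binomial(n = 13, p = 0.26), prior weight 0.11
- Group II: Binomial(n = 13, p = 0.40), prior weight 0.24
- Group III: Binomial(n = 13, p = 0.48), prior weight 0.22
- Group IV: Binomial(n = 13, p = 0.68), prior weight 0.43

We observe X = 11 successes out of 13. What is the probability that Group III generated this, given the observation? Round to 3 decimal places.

The responsibility of component k is π_k f_k(x) divided by Σ_j π_j f_j(x).
Component likelihoods at x = 11 successes out of 13:
  f_I = 1.56771e-05
  f_II = 0.00117776
  f_III = 0.00657287
  f_IV = 0.114813
Multiply by the mixture weights:
  π_I·f_I = 0.11 × 1.56771e-05 = 1.72448e-06
  π_II·f_II = 0.24 × 0.00117776 = 0.000282663
  π_III·f_III = 0.22 × 0.00657287 = 0.00144603
  π_IV·f_IV = 0.43 × 0.114813 = 0.0493698
Marginal: 1.72448e-06 + 0.000282663 + 0.00144603 + 0.0493698 = 0.0511002
P(Group III | x) ≈ 0.028

0.028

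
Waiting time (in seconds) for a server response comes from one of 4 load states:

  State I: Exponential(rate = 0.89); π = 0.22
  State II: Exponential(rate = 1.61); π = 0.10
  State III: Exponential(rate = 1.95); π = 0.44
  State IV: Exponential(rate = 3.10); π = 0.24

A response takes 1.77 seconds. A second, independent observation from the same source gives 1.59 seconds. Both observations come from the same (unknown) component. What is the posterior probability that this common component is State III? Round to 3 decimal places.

0.193

By Bayes' theorem, P(k | x) = π_k f_k(x) / Σ_j π_j f_j(x).
Since both observations come from the same component, the likelihood for component k is f_k(x₁)·f_k(x₂).
  L_I = [0.184181] × [0.216182] = 0.0398167
  L_II = [0.0931573] × [0.124473] = 0.0115956
  L_III = [0.0618112] × [0.087802] = 0.00542715
  L_IV = [0.0128348] × [0.0224246] = 0.000287814
Unnormalised posteriors:
  π_I·L_I = 0.22 × 0.0398167 = 0.00875968
  π_II·L_II = 0.10 × 0.0115956 = 0.00115956
  π_III·L_III = 0.44 × 0.00542715 = 0.00238795
  π_IV·L_IV = 0.24 × 0.000287814 = 6.90754e-05
Normaliser: 0.00875968 + 0.00115956 + 0.00238795 + 6.90754e-05 = 0.0123763
So the posterior for State III is 0.00238795 / 0.0123763 ≈ 0.193.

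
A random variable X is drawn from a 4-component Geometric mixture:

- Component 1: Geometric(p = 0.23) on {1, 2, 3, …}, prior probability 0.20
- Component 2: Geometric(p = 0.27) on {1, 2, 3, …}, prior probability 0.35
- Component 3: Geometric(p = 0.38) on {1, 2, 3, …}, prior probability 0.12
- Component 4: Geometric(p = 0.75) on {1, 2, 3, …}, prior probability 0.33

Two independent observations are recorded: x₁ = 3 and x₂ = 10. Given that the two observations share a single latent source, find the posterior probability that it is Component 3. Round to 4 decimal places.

The responsibility of component k is P(Z=k) f_k(x) divided by Σ_j P(Z=j) f_j(x).
Since both observations come from the same component, the likelihood for component k is f_k(x₁)·f_k(x₂).
  L_1 = [0.136367] × [0.0218849] = 0.00298438
  L_2 = [0.143883] × [0.0158953] = 0.00228707
  L_3 = [0.146072] × [0.00514409] = 0.000751408
  L_4 = [0.046875] × [2.86102e-06] = 1.3411e-07
Prior × likelihood for each component:
  P(Z=1)·L_1 = 0.20 × 0.00298438 = 0.000596875
  P(Z=2)·L_2 = 0.35 × 0.00228707 = 0.000800474
  P(Z=3)·L_3 = 0.12 × 0.000751408 = 9.0169e-05
  P(Z=4)·L_4 = 0.33 × 1.3411e-07 = 4.42564e-08
Evidence: 0.000596875 + 0.000800474 + 9.0169e-05 + 4.42564e-08 = 0.00148756
P(Component 3 | x₁,x₂) = 9.0169e-05 / 0.00148756 ≈ 0.0606

0.0606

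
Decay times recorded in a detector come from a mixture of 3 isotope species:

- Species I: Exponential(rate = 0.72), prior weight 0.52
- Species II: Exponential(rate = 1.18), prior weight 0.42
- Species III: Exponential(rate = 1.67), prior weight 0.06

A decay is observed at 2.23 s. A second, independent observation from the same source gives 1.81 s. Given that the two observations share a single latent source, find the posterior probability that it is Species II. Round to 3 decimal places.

0.250

Apply Bayes' rule: the posterior for each component is proportional to its prior times its likelihood at x.
Since both observations come from the same component, the likelihood for component k is f_k(x₁)·f_k(x₂).
  p_I = [0.144554] × [0.195596] = 0.0282741
  p_II = [0.0849336] × [0.139417] = 0.0118412
  p_III = [0.0403051] × [0.0812783] = 0.00327593
Unnormalised posteriors:
  P(Z=I)·p_I = 0.52 × 0.0282741 = 0.0147025
  P(Z=II)·p_II = 0.42 × 0.0118412 = 0.0049733
  P(Z=III)·p_III = 0.06 × 0.00327593 = 0.000196556
Normaliser: 0.0147025 + 0.0049733 + 0.000196556 = 0.0198724
P(Species II | x) ≈ 0.250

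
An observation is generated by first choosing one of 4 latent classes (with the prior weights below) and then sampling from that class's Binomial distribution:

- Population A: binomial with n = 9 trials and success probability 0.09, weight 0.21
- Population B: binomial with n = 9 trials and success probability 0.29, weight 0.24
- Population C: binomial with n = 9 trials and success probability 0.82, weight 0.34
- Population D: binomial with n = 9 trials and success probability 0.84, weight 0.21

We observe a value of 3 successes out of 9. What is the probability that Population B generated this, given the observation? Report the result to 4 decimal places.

0.8871

P(component k | x) = π_k·f_k(x) / marginal(x), where marginal(x) = Σ_j π_j·f_j(x).
Binomial probabilities:
  L_A = 0.034774
  L_B = 0.262436
  L_C = 0.00157527
  L_D = 0.00083529
Unnormalised posteriors:
  π_A·L_A = 0.21 × 0.034774 = 0.00730255
  π_B·L_B = 0.24 × 0.262436 = 0.0629846
  π_C·L_C = 0.34 × 0.00157527 = 0.000535593
  π_D·L_D = 0.21 × 0.00083529 = 0.000175411
Marginal: 0.00730255 + 0.0629846 + 0.000535593 + 0.000175411 = 0.0709982
P(Population B | data) = 0.0629846 / 0.0709982 ≈ 0.8871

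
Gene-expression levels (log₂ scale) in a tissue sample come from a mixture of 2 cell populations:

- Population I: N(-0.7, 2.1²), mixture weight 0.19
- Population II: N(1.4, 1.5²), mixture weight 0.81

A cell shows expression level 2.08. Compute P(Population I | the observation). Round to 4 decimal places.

Posterior ∝ prior × likelihood, so P(k | x) ∝ π_k f_k(x); normalise over all components.
Normal densities:
  f_I = 0.0790945
  f_II = 0.23999
Multiply by the mixture weights:
  π_I·f_I = 0.19 × 0.0790945 = 0.015028
  π_II·f_II = 0.81 × 0.23999 = 0.194392
Denominator: 0.015028 + 0.194392 = 0.20942
P(Population I | the observation) = 0.015028 / 0.20942 ≈ 0.0718

0.0718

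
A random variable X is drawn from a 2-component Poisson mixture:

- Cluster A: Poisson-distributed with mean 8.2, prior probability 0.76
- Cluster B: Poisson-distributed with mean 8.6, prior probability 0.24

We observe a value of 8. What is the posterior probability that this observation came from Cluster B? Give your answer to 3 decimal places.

P(component k | x) = π_k·f_k(x) / marginal(x), where marginal(x) = Σ_j π_j·f_j(x).
Evaluate each component's likelihood at the observed value:
  L_A = 0.139244
  L_B = 0.136626
Multiply by the mixture weights:
  π_A·L_A = 0.76 × 0.139244 = 0.105825
  π_B·L_B = 0.24 × 0.136626 = 0.0327903
Normaliser: 0.105825 + 0.0327903 = 0.138616
Responsibility of Cluster B: 0.0327903 / 0.138616 ≈ 0.237

0.237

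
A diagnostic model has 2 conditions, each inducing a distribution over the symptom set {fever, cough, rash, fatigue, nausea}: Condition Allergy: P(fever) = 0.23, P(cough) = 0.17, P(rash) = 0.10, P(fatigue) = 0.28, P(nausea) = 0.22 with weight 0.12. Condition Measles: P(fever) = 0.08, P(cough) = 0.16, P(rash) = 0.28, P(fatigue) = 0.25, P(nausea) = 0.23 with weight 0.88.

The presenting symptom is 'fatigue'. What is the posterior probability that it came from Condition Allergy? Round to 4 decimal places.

Apply Bayes' rule: the posterior for each component is proportional to its prior times its likelihood at x.
Categorical probabilities:
  L_Allergy = P(fatigue | comp) = 0.28
  L_Measles = P(fatigue | comp) = 0.25
Weight by the priors:
  w_Allergy·L_Allergy = 0.12 × 0.28 = 0.0336
  w_Measles·L_Measles = 0.88 × 0.25 = 0.22
Sum: 0.0336 + 0.22 = 0.2536
So the posterior for Condition Allergy is 0.0336 / 0.2536 ≈ 0.1325.

0.1325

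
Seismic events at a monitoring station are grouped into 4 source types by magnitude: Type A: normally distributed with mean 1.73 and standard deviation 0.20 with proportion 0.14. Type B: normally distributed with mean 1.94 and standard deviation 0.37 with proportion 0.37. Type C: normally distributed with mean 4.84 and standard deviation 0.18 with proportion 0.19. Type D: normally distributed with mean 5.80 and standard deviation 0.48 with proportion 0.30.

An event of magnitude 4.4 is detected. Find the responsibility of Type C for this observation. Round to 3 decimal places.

0.857

By Bayes' theorem, P(k | x) = π_k f_k(x) / Σ_j π_j f_j(x).
Evaluate each component's likelihood at the observed value:
  f_A = (1/(0.20·√(2π)))·exp(−(4.4−1.73)²/(2·0.20²)) = 1.994711·exp(-89.11125) = 3.97517e-39
  f_B = (1/(0.37·√(2π)))·exp(−(4.4−1.94)²/(2·0.37²)) = 1.078222·exp(-22.10226) = 2.71529e-10
  f_C = (1/(0.18·√(2π)))·exp(−(4.4−4.84)²/(2·0.18²)) = 2.216346·exp(-2.98765) = 0.111716
  f_D = (1/(0.48·√(2π)))·exp(−(4.4−5.80)²/(2·0.48²)) = 0.831130·exp(-4.25347) = 0.0118143
Unnormalised posteriors:
  π_A·f_A = 0.14 × 3.97517e-39 = 5.56524e-40
  π_B·f_B = 0.37 × 2.71529e-10 = 1.00466e-10
  π_C·f_C = 0.19 × 0.111716 = 0.0212261
  π_D·f_D = 0.30 × 0.0118143 = 0.0035443
Sum: 5.56524e-40 + 1.00466e-10 + 0.0212261 + 0.0035443 = 0.0247704
P(Type C | 4.4) ≈ 0.857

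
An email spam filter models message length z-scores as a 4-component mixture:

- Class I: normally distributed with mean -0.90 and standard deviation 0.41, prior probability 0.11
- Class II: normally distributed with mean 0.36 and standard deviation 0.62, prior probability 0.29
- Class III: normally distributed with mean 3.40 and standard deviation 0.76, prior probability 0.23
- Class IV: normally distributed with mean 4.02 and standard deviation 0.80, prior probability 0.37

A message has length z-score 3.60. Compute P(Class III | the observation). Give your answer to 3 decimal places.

0.420

Posterior ∝ prior × likelihood, so P(k | x) ∝ π_k f_k(x); normalise over all components.
Evaluate each component's likelihood at the observed value:
  p_I = (1/(0.41·√(2π)))·exp(−(3.60−-0.90)²/(2·0.41²)) = 0.973030·exp(-60.23200) = 6.75614e-27
  p_II = (1/(0.62·√(2π)))·exp(−(3.60−0.36)²/(2·0.62²)) = 0.643455·exp(-13.65453) = 7.55845e-07
  p_III = (1/(0.76·√(2π)))·exp(−(3.60−3.40)²/(2·0.76²)) = 0.524924·exp(-0.03463) = 0.507059
  p_IV = (1/(0.80·√(2π)))·exp(−(3.60−4.02)²/(2·0.80²)) = 0.498678·exp(-0.13781) = 0.434479
Prior × likelihood for each component:
  π_I·p_I = 0.11 × 6.75614e-27 = 7.43176e-28
  π_II·p_II = 0.29 × 7.55845e-07 = 2.19195e-07
  π_III·p_III = 0.23 × 0.507059 = 0.116624
  π_IV·p_IV = 0.37 × 0.434479 = 0.160757
Normaliser: 7.43176e-28 + 2.19195e-07 + 0.116624 + 0.160757 = 0.277381
P(Class III | data) ≈ 0.420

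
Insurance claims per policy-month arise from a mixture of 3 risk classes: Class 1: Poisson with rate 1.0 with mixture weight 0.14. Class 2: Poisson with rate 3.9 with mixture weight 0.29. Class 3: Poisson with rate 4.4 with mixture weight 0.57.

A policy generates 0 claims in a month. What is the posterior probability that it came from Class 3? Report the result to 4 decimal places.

Apply Bayes' rule: the posterior for each component is proportional to its prior times its likelihood at x.
Component likelihoods at x = 0 claims:
  p_1 = e^(−1.0)·1.0^0/0! = 0.367879
  p_2 = e^(−3.9)·3.9^0/0! = 0.0202419
  p_3 = e^(−4.4)·4.4^0/0! = 0.0122773
Weight by the priors:
  π_1·p_1 = 0.14 × 0.367879 = 0.0515031
  π_2·p_2 = 0.29 × 0.0202419 = 0.00587015
  π_3·p_3 = 0.57 × 0.0122773 = 0.00699808
Evidence: 0.0515031 + 0.00587015 + 0.00699808 = 0.0643714
P(Class 3 | the observation) = 0.00699808 / 0.0643714 ≈ 0.1087

0.1087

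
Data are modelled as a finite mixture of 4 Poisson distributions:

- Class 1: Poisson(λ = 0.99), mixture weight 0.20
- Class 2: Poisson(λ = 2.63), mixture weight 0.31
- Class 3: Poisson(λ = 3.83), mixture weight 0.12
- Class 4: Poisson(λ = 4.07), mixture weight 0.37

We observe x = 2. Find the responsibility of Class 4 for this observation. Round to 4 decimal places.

0.2827

The responsibility of component k is P(Z=k) f_k(x) divided by Σ_j P(Z=j) f_j(x).
Component likelihoods at x = 2:
  L_1 = 0.182091
  L_2 = 0.24928
  L_3 = 0.159228
  L_4 = 0.141443
Multiply by the mixture weights:
  P(Z=1)·L_1 = 0.20 × 0.182091 = 0.0364182
  P(Z=2)·L_2 = 0.31 × 0.24928 = 0.0772767
  P(Z=3)·L_3 = 0.12 × 0.159228 = 0.0191074
  P(Z=4)·L_4 = 0.37 × 0.141443 = 0.0523338
Marginal: 0.0364182 + 0.0772767 + 0.0191074 + 0.0523338 = 0.185136
Responsibility of Class 4: 0.0523338 / 0.185136 ≈ 0.2827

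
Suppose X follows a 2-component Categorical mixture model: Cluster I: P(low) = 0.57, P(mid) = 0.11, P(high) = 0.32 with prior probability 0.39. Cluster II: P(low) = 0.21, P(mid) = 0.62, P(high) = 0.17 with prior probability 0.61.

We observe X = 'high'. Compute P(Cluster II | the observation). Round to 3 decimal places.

Apply Bayes' rule: the posterior for each component is proportional to its prior times its likelihood at x.
Evaluate each component's likelihood at the observed value:
  f_I = P(high | comp) = 0.32
  f_II = P(high | comp) = 0.17
Multiply by the mixture weights:
  π_I·f_I = 0.39 × 0.32 = 0.1248
  π_II·f_II = 0.61 × 0.17 = 0.1037
Normaliser: 0.1248 + 0.1037 = 0.2285
Responsibility of Cluster II: 0.1037 / 0.2285 ≈ 0.454

0.454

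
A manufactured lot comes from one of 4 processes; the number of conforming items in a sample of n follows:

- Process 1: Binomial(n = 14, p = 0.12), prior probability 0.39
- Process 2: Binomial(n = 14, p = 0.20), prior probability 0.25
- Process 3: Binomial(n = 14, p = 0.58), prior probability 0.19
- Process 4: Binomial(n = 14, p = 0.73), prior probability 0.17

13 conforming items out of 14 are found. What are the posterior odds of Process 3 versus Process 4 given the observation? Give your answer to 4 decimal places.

Posterior odds = (π_i f_i(x)) / (π_j f_j(x)); the normalising sum cancels.
Evaluate each component's likelihood at the observed value:
  f_1 = C(14,13)·0.12^13·0.88^1 = 14·1.06993e-12·0.88 = 1.31816e-11
  f_2 = C(14,13)·0.20^13·0.80^1 = 14·8.192e-10·0.8 = 9.17504e-09
  f_3 = C(14,13)·0.58^13·0.42^1 = 14·0.000840551·0.42 = 0.00494244
  f_4 = C(14,13)·0.73^13·0.27^1 = 14·0.0167185·0.27 = 0.0631959
Odds = (0.19/0.17) × (0.00494244/0.0631959) = 1.11765 × 0.0782082 ≈ 0.0874

0.0874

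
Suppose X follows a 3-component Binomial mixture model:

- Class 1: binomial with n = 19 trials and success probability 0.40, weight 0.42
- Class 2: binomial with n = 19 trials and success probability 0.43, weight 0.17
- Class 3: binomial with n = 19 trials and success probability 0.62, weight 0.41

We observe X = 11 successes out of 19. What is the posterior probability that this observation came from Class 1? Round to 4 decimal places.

Apply Bayes' rule: the posterior for each component is proportional to its prior times its likelihood at x.
Component likelihoods at x = 11 successes out of 19:
  f_1 = C(19,11)·0.40^11·0.60^8 = 75582·4.1943e-05·0.0167962 = 0.0532462
  f_2 = C(19,11)·0.43^11·0.57^8 = 75582·9.29294e-05·0.0111429 = 0.0782655
  f_3 = C(19,11)·0.62^11·0.38^8 = 75582·0.00520366·0.000434779 = 0.171
Unnormalised posteriors:
  π_1·f_1 = 0.42 × 0.0532462 = 0.0223634
  π_2·f_2 = 0.17 × 0.0782655 = 0.0133051
  π_3·f_3 = 0.41 × 0.171 = 0.0701099
Evidence: 0.0223634 + 0.0133051 + 0.0701099 = 0.105778
So the posterior for Class 1 is 0.0223634 / 0.105778 ≈ 0.2114.

0.2114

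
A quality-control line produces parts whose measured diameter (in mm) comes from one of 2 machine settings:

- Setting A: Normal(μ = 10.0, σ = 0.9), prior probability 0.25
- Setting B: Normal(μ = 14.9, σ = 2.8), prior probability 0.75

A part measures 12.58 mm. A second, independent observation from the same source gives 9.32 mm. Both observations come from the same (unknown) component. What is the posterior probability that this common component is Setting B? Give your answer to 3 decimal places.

0.710

The responsibility of component k is w_k f_k(x) divided by Σ_j w_j f_j(x).
Since both observations come from the same component, the likelihood for component k is f_k(x₁)·f_k(x₂).
  p_A = [0.00728115] × [0.333201] = 0.00242608
  p_B = [0.101082] × [0.0195594] = 0.00197711
Unnormalised posteriors:
  w_A·p_A = 0.25 × 0.00242608 = 0.000606521
  w_B·p_B = 0.75 × 0.00197711 = 0.00148283
Normaliser: 0.000606521 + 0.00148283 = 0.00208935
P(Setting B | data) = 0.00148283 / 0.00208935 ≈ 0.710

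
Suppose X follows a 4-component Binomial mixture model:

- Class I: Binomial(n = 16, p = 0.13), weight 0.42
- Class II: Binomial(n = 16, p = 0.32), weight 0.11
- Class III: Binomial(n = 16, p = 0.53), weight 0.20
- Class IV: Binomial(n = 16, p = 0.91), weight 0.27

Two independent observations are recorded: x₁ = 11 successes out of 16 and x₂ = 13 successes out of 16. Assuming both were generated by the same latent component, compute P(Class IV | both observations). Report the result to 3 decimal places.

Apply Bayes' rule: the posterior for each component is proportional to its prior times its likelihood at x.
Since both observations come from the same component, the likelihood for component k is f_k(x₁)·f_k(x₂).
  p_I = [3.90172e-07] × [1.11689e-09] = 4.35778e-16
  p_II = [0.00228811] × [6.49628e-05] = 1.48642e-07
  p_III = [0.0928553] × [0.015138] = 0.00140564
  p_IV = [0.00914009] × [0.119799] = 0.00109497
Unnormalised posteriors:
  π_I·p_I = 0.42 × 4.35778e-16 = 1.83027e-16
  π_II·p_II = 0.11 × 1.48642e-07 = 1.63506e-08
  π_III·p_III = 0.20 × 0.00140564 = 0.000281128
  π_IV·p_IV = 0.27 × 0.00109497 = 0.000295643
Denominator: 1.83027e-16 + 1.63506e-08 + 0.000281128 + 0.000295643 = 0.000576788
P(Class IV | x₁, x₂) ≈ 0.513

0.513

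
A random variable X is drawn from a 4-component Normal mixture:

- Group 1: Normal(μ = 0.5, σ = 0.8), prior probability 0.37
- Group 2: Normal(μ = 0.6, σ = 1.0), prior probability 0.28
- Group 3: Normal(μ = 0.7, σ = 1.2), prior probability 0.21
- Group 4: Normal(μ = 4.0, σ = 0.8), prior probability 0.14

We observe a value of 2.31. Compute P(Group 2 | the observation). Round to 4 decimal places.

0.3405

By Bayes' theorem, P(k | x) = P(Z=k) f_k(x) / Σ_j P(Z=j) f_j(x).
Evaluate each component's likelihood at the observed value:
  p_1 = (1/(0.8·√(2π)))·exp(−(2.31−0.5)²/(2·0.8²)) = 0.498678·exp(-2.55945) = 0.0385712
  p_2 = (1/(1.0·√(2π)))·exp(−(2.31−0.6)²/(2·1.0²)) = 0.398942·exp(-1.46205) = 0.0924591
  p_3 = (1/(1.2·√(2π)))·exp(−(2.31−0.7)²/(2·1.2²)) = 0.332452·exp(-0.90003) = 0.13516
  p_4 = (1/(0.8·√(2π)))·exp(−(2.31−4.0)²/(2·0.8²)) = 0.498678·exp(-2.23133) = 0.0535509
Weight by the priors:
  P(Z=1)·p_1 = 0.37 × 0.0385712 = 0.0142714
  P(Z=2)·p_2 = 0.28 × 0.0924591 = 0.0258886
  P(Z=3)·p_3 = 0.21 × 0.13516 = 0.0283836
  P(Z=4)·p_4 = 0.14 × 0.0535509 = 0.00749712
Evidence: 0.0142714 + 0.0258886 + 0.0283836 + 0.00749712 = 0.0760407
Responsibility of Group 2: 0.0258886 / 0.0760407 ≈ 0.3405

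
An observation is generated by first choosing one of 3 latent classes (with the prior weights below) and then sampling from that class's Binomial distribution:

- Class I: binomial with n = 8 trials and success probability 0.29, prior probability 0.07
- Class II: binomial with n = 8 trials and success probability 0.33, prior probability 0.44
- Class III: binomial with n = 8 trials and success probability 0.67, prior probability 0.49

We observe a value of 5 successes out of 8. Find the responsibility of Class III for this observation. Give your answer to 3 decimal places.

0.807

P(component k | x) = w_k·f_k(x) / marginal(x), where marginal(x) = Σ_j w_j·f_j(x).
Component likelihoods at x = 5 successes out of 8:
  f_I = C(8,5)·0.29^5·0.71^3 = 56·0.00205111·0.357911 = 0.0411105
  f_II = C(8,5)·0.33^5·0.67^3 = 56·0.00391354·0.300763 = 0.0659147
  f_III = C(8,5)·0.67^5·0.33^3 = 56·0.135013·0.035937 = 0.271709
Unnormalised posteriors:
  w_I·f_I = 0.07 × 0.0411105 = 0.00287774
  w_II·f_II = 0.44 × 0.0659147 = 0.0290025
  w_III·f_III = 0.49 × 0.271709 = 0.133137
Sum: 0.00287774 + 0.0290025 + 0.133137 = 0.165018
So the posterior for Class III is 0.133137 / 0.165018 ≈ 0.807.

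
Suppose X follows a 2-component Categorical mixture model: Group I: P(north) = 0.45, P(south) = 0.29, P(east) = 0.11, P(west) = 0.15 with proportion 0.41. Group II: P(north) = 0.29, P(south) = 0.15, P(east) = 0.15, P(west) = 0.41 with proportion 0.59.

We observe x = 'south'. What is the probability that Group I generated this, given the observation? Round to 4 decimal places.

0.5733

Apply Bayes' rule: the posterior for each component is proportional to its prior times its likelihood at x.
Categorical probabilities:
  f_I = 0.29
  f_II = 0.15
Unnormalised posteriors:
  π_I·f_I = 0.41 × 0.29 = 0.1189
  π_II·f_II = 0.59 × 0.15 = 0.0885
Evidence: 0.1189 + 0.0885 = 0.2074
P(Group I | 'south') ≈ 0.5733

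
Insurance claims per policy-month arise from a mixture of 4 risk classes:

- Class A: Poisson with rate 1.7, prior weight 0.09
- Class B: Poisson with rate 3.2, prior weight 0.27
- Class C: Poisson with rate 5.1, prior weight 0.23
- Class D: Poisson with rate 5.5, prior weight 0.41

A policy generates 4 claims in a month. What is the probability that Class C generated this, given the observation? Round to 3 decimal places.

Posterior ∝ prior × likelihood, so P(k | x) ∝ π_k f_k(x); normalise over all components.
Component likelihoods at x = 4 claims:
  p_A = e^(−1.7)·1.7^4/4! = 0.0635746
  p_B = e^(−3.2)·3.2^4/4! = 0.178093
  p_C = e^(−5.1)·5.1^4/4! = 0.171857
  p_D = e^(−5.5)·5.5^4/4! = 0.155819
Multiply by the mixture weights:
  π_A·p_A = 0.09 × 0.0635746 = 0.00572172
  π_B·p_B = 0.27 × 0.178093 = 0.0480851
  π_C·p_C = 0.23 × 0.171857 = 0.0395271
  π_D·p_D = 0.41 × 0.155819 = 0.0638857
Evidence: 0.00572172 + 0.0480851 + 0.0395271 + 0.0638857 = 0.15722
P(Class C | 4 claims) ≈ 0.251

0.251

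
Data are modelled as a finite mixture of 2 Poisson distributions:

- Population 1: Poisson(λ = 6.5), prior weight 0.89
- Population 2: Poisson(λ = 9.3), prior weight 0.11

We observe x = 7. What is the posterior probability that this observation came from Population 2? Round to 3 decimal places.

By Bayes' theorem, P(k | x) = π_k f_k(x) / Σ_j π_j f_j(x).
Evaluate each component's likelihood at the observed value:
  p_1 = 0.146234
  p_2 = 0.109147
Weight by the priors:
  π_1·p_1 = 0.89 × 0.146234 = 0.130148
  π_2·p_2 = 0.11 × 0.109147 = 0.0120062
Evidence: 0.130148 + 0.0120062 = 0.142155
Responsibility of Population 2: 0.0120062 / 0.142155 ≈ 0.084

0.084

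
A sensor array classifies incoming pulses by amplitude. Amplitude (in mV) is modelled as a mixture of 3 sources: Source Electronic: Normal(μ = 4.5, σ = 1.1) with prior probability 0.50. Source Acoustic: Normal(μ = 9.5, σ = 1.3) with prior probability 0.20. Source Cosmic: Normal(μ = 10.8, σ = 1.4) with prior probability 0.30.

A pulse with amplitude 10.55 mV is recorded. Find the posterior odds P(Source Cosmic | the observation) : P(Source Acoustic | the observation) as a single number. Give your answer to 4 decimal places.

Since P(k|x) ∝ w_k f_k(x), the posterior odds are w_i f_i(x) / (w_j f_j(x)).
Component likelihoods at x = 10.55 mV:
  p_Electronic = (1/(1.1·√(2π)))·exp(−(10.55−4.5)²/(2·1.1²)) = 0.362675·exp(-15.12500) = 9.79069e-08
  p_Acoustic = (1/(1.3·√(2π)))·exp(−(10.55−9.5)²/(2·1.3²)) = 0.306879·exp(-0.32618) = 0.221466
  p_Cosmic = (1/(1.4·√(2π)))·exp(−(10.55−10.8)²/(2·1.4²)) = 0.284959·exp(-0.01594) = 0.280451
0.0841354 / 0.0442932 ≈ 1.8995

1.8995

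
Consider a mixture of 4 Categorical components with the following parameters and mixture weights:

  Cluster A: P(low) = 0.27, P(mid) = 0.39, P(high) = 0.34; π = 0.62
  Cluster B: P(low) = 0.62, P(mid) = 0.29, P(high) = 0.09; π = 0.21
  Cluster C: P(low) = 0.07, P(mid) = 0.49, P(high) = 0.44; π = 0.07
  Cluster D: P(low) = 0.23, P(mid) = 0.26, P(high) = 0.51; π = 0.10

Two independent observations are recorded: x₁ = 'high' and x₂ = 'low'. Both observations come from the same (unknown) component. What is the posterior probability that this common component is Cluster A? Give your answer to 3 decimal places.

0.690

Apply Bayes' rule: the posterior for each component is proportional to its prior times its likelihood at x.
Since both observations come from the same component, the likelihood for component k is f_k(x₁)·f_k(x₂).
  L_A = [0.34] × [0.27] = 0.0918
  L_B = [0.09] × [0.62] = 0.0558
  L_C = [0.44] × [0.07] = 0.0308
  L_D = [0.51] × [0.23] = 0.1173
Multiply by the mixture weights:
  P(Z=A)·L_A = 0.62 × 0.0918 = 0.056916
  P(Z=B)·L_B = 0.21 × 0.0558 = 0.011718
  P(Z=C)·L_C = 0.07 × 0.0308 = 0.002156
  P(Z=D)·L_D = 0.10 × 0.1173 = 0.01173
Denominator: 0.056916 + 0.011718 + 0.002156 + 0.01173 = 0.08252
Responsibility of Cluster A: 0.056916 / 0.08252 ≈ 0.690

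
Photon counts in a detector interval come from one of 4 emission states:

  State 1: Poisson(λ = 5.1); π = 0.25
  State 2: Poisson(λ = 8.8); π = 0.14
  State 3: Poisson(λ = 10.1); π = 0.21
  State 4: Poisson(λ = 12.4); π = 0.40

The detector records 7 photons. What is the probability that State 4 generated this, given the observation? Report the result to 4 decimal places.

Posterior ∝ prior × likelihood, so P(k | x) ∝ π_k f_k(x); normalise over all components.
Evaluate each component's likelihood at the observed value:
  L_1 = e^(−5.1)·5.1^7/7! = 0.108557
  L_2 = e^(−8.8)·8.8^7/7! = 0.122224
  L_3 = e^(−10.1)·10.1^7/7! = 0.0873866
  L_4 = e^(−12.4)·12.4^7/7! = 0.0368358
Unnormalised posteriors:
  π_1·L_1 = 0.25 × 0.108557 = 0.0271393
  π_2·L_2 = 0.14 × 0.122224 = 0.0171114
  π_3·L_3 = 0.21 × 0.0873866 = 0.0183512
  π_4·L_4 = 0.40 × 0.0368358 = 0.0147343
Sum: 0.0271393 + 0.0171114 + 0.0183512 + 0.0147343 = 0.0773362
Responsibility of State 4: 0.0147343 / 0.0773362 ≈ 0.1905

0.1905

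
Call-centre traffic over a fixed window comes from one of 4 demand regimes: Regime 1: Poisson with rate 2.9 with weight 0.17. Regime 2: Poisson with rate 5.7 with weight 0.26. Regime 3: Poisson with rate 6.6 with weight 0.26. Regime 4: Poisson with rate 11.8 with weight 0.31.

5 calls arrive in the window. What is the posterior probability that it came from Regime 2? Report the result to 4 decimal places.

Apply Bayes' rule: the posterior for each component is proportional to its prior times its likelihood at x.
Evaluate each component's likelihood at the observed value:
  p_1 = 0.0940491
  p_2 = 0.16777
  p_3 = 0.141969
  p_4 = 0.0143072
Prior × likelihood for each component:
  w_1·p_1 = 0.17 × 0.0940491 = 0.0159884
  w_2·p_2 = 0.26 × 0.16777 = 0.0436202
  w_3·p_3 = 0.26 × 0.141969 = 0.0369121
  w_4·p_4 = 0.31 × 0.0143072 = 0.00443522
Sum: 0.0159884 + 0.0436202 + 0.0369121 + 0.00443522 = 0.100956
So the posterior for Regime 2 is 0.0436202 / 0.100956 ≈ 0.4321.

0.4321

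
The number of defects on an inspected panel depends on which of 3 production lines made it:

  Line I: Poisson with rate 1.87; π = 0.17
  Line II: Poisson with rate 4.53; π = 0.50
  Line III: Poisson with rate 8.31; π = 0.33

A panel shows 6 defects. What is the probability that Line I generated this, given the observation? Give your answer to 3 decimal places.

0.015

Apply Bayes' rule: the posterior for each component is proportional to its prior times its likelihood at x.
Evaluate each component's likelihood at the observed value:
  p_I = e^(−1.87)·1.87^6/6! = 0.00915348
  p_II = e^(−4.53)·4.53^6/6! = 0.129391
  p_III = e^(−8.31)·8.31^6/6! = 0.112535
Multiply by the mixture weights:
  π_I·p_I = 0.17 × 0.00915348 = 0.00155609
  π_II·p_II = 0.50 × 0.129391 = 0.0646953
  π_III·p_III = 0.33 × 0.112535 = 0.0371365
Evidence: 0.00155609 + 0.0646953 + 0.0371365 = 0.103388
Responsibility of Line I: 0.00155609 / 0.103388 ≈ 0.015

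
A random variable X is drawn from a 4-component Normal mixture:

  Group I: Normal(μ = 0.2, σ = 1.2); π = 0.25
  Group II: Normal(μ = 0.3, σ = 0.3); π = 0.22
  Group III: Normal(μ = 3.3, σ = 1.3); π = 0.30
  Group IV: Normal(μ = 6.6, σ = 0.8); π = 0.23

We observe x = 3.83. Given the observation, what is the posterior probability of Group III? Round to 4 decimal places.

0.9867

Posterior ∝ prior × likelihood, so P(k | x) ∝ w_k f_k(x); normalise over all components.
Normal densities:
  p_I = (1/(1.2·√(2π)))·exp(−(3.83−0.2)²/(2·1.2²)) = 0.332452·exp(-4.57531) = 0.00342528
  p_II = (1/(0.3·√(2π)))·exp(−(3.83−0.3)²/(2·0.3²)) = 1.329808·exp(-69.22722) = 1.14495e-30
  p_III = (1/(1.3·√(2π)))·exp(−(3.83−3.3)²/(2·1.3²)) = 0.306879·exp(-0.08311) = 0.282406
  p_IV = (1/(0.8·√(2π)))·exp(−(3.83−6.6)²/(2·0.8²)) = 0.498678·exp(-5.99445) = 0.00124297
Prior × likelihood for each component:
  w_I·p_I = 0.25 × 0.00342528 = 0.00085632
  w_II·p_II = 0.22 × 1.14495e-30 = 2.5189e-31
  w_III·p_III = 0.30 × 0.282406 = 0.0847218
  w_IV·p_IV = 0.23 × 0.00124297 = 0.000285884
Sum: 0.00085632 + 2.5189e-31 + 0.0847218 + 0.000285884 = 0.085864
P(Group III | the observation) = 0.0847218 / 0.085864 ≈ 0.9867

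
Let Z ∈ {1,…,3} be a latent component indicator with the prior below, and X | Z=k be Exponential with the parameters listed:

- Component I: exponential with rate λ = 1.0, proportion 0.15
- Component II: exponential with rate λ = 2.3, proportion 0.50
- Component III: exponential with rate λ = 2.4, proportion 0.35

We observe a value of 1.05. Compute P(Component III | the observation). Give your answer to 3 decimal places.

0.303

Posterior ∝ prior × likelihood, so P(k | x) ∝ π_k f_k(x); normalise over all components.
Component likelihoods at x = 1.05:
  p_I = 0.349938
  p_II = 0.205545
  p_III = 0.193103
Unnormalised posteriors:
  π_I·p_I = 0.15 × 0.349938 = 0.0524907
  π_II·p_II = 0.50 × 0.205545 = 0.102772
  π_III·p_III = 0.35 × 0.193103 = 0.0675861
Marginal: 0.0524907 + 0.102772 + 0.0675861 = 0.222849
P(Component III | the observation) = 0.0675861 / 0.222849 ≈ 0.303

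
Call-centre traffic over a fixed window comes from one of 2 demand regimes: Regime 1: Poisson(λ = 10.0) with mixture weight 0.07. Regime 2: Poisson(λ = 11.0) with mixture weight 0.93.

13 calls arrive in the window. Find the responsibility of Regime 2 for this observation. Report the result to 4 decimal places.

By Bayes' theorem, P(k | x) = P(Z=k) f_k(x) / Σ_j P(Z=j) f_j(x).
Poisson probabilities:
  p_1 = 0.0729079
  p_2 = 0.0925945
Unnormalised posteriors:
  P(Z=1)·p_1 = 0.07 × 0.0729079 = 0.00510356
  P(Z=2)·p_2 = 0.93 × 0.0925945 = 0.0861129
Marginal: 0.00510356 + 0.0861129 = 0.0912165
So the posterior for Regime 2 is 0.0861129 / 0.0912165 ≈ 0.9441.

0.9441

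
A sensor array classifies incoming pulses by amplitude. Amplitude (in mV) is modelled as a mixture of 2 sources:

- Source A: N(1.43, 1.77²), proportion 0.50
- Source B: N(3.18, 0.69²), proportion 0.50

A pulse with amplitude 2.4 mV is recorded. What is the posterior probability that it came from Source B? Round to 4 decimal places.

0.6114

Apply Bayes' rule: the posterior for each component is proportional to its prior times its likelihood at x.
Evaluate each component's likelihood at the observed value:
  L_A = (1/(1.77·√(2π)))·exp(−(2.4−1.43)²/(2·1.77²)) = 0.225391·exp(-0.15016) = 0.193964
  L_B = (1/(0.69·√(2π)))·exp(−(2.4−3.18)²/(2·0.69²)) = 0.578177·exp(-0.63894) = 0.305191
Prior × likelihood for each component:
  P(Z=A)·L_A = 0.50 × 0.193964 = 0.096982
  P(Z=B)·L_B = 0.50 × 0.305191 = 0.152596
Evidence: 0.096982 + 0.152596 = 0.249578
P(Source B | the observation) ≈ 0.6114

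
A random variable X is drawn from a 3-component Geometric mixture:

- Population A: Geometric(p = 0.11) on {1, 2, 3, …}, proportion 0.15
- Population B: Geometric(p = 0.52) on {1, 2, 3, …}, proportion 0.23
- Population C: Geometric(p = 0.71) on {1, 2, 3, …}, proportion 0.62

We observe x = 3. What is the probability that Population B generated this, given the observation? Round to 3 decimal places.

By Bayes' theorem, P(k | x) = π_k f_k(x) / Σ_j π_j f_j(x).
Component likelihoods at x = 3:
  L_A = 0.11·(1−0.11)^2 = 0.11·0.7921 = 0.087131
  L_B = 0.52·(1−0.52)^2 = 0.52·0.2304 = 0.119808
  L_C = 0.71·(1−0.71)^2 = 0.71·0.0841 = 0.059711
Weight by the priors:
  π_A·L_A = 0.15 × 0.087131 = 0.0130697
  π_B·L_B = 0.23 × 0.119808 = 0.0275558
  π_C·L_C = 0.62 × 0.059711 = 0.0370208
Sum: 0.0130697 + 0.0275558 + 0.0370208 = 0.0776463
So the posterior for Population B is 0.0275558 / 0.0776463 ≈ 0.355.

0.355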